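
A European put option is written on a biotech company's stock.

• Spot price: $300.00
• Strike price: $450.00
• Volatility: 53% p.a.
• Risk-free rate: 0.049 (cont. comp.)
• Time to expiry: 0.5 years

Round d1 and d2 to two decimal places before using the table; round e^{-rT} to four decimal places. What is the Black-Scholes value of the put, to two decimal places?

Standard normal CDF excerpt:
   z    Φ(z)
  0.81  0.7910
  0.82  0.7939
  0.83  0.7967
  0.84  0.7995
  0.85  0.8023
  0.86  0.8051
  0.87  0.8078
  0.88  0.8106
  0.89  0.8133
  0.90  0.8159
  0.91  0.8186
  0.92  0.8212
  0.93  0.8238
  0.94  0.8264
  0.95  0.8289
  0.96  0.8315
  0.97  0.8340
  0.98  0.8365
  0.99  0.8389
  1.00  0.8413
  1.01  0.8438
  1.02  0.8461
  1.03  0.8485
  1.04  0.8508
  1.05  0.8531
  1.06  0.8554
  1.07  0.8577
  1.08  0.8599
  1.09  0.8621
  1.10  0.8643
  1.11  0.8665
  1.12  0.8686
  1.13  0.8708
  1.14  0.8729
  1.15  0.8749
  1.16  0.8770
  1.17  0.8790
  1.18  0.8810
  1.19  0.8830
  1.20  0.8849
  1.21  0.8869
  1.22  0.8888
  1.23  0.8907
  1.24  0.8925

σ√T = 0.53 × 0.7071 = 0.3748
ln(S/K) + (r + σ²/2)T = ln(300/450) + (0.049 + 0.53²/2)·0.5 = -0.4055 + 0.0947 = -0.3107
d₁ = -0.3107 / 0.3748 = -0.8292 → -0.83
d₂ = d₁ − σ√T = -0.8292 − 0.3748 = -1.2039 → -1.20
e^(−rT) = e^(−0.049·0.5) = 0.9758
N(−d₂) = N(1.20) = 0.8849;  N(−d₁) = N(0.83) = 0.7967
P = 450·0.9758·0.8849 − 300·0.7967 = 388.5684 − 239.0100 = 149.5584

$149.56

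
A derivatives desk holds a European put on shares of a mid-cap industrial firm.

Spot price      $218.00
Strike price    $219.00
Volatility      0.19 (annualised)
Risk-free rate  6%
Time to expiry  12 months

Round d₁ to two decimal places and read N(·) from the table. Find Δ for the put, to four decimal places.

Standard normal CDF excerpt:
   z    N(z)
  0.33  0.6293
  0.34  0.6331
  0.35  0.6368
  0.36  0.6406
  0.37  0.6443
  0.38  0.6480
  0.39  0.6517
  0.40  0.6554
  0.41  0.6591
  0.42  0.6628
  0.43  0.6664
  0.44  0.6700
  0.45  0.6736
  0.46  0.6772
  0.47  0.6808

-0.3483

T = 1;  σ√T = 0.1900
d₁ = [ln(218/219) + (0.06 + ½·0.19²)·1] / (σ√T) = (-0.0046 + 0.0780) / 0.1900 = 0.3867 → 0.39
N(d₁) = N(0.39) = 0.6517
Δ_put = N(d₁) − 1 = 0.6517 − 1 = -0.3483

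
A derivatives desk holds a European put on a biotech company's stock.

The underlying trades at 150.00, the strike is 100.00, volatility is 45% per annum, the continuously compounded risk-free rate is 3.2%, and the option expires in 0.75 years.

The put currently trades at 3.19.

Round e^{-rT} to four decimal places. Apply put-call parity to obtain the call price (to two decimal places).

55.56

e^(−rT) = e^(−0.032·0.75) = 0.9763
Put-call parity: C − P = S − K·e^(−rT) = 150 − 100·0.9763 = 150 − 97.6300 = 52.3700
C = P + (C − P) = 3.19 + (52.3700) = 55.5600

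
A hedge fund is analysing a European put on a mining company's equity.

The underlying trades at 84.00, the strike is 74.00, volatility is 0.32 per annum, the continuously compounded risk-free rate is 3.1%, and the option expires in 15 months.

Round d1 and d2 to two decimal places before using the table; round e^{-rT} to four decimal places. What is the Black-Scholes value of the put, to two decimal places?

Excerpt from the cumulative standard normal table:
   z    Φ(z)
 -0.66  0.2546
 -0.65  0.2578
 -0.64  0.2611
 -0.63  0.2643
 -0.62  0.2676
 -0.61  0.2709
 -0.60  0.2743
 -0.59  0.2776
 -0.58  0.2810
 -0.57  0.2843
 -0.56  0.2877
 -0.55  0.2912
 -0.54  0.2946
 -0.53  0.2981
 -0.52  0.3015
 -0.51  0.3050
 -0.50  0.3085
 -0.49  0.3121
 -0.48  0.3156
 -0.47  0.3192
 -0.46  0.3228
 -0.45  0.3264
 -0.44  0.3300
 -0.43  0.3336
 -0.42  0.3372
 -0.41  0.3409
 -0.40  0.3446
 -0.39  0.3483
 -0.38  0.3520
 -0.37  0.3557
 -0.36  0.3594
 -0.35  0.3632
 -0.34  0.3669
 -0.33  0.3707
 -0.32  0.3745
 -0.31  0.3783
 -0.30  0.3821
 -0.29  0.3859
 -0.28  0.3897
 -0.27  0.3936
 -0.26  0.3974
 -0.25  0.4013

T = 1.25;  σ√T = 0.3578
d₁ = [ln(84/74) + (0.031 + ½·0.32²)·1.25] / (σ√T) = (0.1268 + 0.1027) / 0.3578 = 0.6415 ≈ 0.64
d₂ = 0.6415 − 0.3578 = 0.2837 ≈ 0.28
exp(−rT) = exp(−0.031·1.25) = 0.9620
P = 74·0.9620·N(-0.28) − 84·N(-0.64) = 74·0.9620·0.3897 − 84·0.2611 = 27.7420 − 21.9324 = 5.8096

5.81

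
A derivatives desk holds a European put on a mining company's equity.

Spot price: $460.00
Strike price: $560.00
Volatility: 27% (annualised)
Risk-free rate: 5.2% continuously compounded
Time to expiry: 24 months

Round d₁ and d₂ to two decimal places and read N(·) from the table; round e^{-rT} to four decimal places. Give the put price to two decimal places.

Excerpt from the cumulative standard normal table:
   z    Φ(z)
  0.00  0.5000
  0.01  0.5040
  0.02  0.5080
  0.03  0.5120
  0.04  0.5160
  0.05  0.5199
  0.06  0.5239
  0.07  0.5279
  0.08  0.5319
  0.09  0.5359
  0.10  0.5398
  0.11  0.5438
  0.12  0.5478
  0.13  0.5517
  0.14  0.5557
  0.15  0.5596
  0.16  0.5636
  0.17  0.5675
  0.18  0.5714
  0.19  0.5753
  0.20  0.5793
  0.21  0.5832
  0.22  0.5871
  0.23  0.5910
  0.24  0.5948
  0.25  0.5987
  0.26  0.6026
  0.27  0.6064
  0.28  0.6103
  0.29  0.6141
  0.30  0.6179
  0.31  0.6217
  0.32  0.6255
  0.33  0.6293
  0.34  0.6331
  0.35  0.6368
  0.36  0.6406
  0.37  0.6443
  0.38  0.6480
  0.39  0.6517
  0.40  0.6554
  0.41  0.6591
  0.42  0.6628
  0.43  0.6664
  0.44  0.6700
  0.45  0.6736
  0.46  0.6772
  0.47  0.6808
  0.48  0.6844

$97.16

σ√T = 0.27·√2 = 0.3818
d₁ = [ln(460/560) + (0.052 + 0.27²/2)·2] / 0.3818 = [-0.1967 + 0.1769] / 0.3818 = -0.0519 which rounds to -0.05
d₂ = d₁ − σ√T = -0.0519 − 0.3818 = -0.4337 which rounds to -0.43
exp(−rT) = exp(−0.052·2) = 0.9012
P = 560·0.9012·N(0.43) − 460·N(0.05) = 560·0.9012·0.6664 − 460·0.5199 = 336.3134 − 239.1540 = 97.1594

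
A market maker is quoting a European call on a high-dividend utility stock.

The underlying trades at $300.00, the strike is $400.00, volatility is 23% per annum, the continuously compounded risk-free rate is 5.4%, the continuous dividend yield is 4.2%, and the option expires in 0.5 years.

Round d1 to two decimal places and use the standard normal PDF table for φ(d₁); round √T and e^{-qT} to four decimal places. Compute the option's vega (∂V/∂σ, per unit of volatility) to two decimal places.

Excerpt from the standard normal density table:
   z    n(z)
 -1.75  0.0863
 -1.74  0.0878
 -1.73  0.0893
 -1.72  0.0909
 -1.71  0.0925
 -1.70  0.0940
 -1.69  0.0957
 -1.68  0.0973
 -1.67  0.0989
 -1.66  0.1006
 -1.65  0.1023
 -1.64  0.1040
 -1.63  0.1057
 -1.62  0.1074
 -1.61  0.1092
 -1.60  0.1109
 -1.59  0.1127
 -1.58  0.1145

21.25

σ√T = 0.23·√0.5 = 0.1626
d₁ = [ln(300/400) + (0.054 − 0.042 + 0.23²/2)·0.5] / 0.1626 = [-0.2877 + 0.0192] / 0.1626 = -1.6507 ⇒ -1.65
√T = √0.5 = 0.7071
φ(d₁) = φ(-1.65) = 0.1023
e^(−qT) = e^(−0.042·0.5) = 0.9792
vega = S·e^(−qT)·φ(d₁)·√T = 300·0.9792·0.1023·0.7071 = 21.2495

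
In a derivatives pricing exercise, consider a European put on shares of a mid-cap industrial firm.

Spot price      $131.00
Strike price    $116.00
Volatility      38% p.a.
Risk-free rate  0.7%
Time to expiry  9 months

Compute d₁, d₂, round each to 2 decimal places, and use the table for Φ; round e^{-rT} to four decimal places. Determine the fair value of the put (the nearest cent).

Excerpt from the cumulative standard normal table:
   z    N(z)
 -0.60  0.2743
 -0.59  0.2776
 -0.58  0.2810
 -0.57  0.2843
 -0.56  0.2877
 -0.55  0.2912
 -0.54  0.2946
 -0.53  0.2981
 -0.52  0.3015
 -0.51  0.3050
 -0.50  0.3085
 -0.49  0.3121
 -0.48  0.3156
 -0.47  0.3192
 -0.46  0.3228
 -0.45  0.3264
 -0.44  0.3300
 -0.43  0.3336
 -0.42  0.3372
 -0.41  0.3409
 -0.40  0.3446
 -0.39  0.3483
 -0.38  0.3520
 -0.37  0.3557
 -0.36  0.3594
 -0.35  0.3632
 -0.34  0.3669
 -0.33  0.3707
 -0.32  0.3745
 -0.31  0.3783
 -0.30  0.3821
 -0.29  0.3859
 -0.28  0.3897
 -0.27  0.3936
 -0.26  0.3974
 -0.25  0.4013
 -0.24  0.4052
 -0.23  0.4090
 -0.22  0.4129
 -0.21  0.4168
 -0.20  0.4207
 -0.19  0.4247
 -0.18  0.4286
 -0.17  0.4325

$9.50

T = 0.75;  σ√T = 0.3291
d₁ = [ln(131/116) + (0.007 + 0.38²/2)·0.75] / 0.3291 = [0.1216 + 0.0594] / 0.3291 = 0.5500 which rounds to 0.55
d₂ = d₁ − σ√T = 0.5500 − 0.3291 = 0.2209 which rounds to 0.22
exp(−rT) = exp(−0.007·0.75) = 0.9948
P = 116·0.9948·N(-0.22) − 131·N(-0.55) = 116·0.9948·0.4129 − 131·0.2912 = 47.6473 − 38.1472 = 9.5001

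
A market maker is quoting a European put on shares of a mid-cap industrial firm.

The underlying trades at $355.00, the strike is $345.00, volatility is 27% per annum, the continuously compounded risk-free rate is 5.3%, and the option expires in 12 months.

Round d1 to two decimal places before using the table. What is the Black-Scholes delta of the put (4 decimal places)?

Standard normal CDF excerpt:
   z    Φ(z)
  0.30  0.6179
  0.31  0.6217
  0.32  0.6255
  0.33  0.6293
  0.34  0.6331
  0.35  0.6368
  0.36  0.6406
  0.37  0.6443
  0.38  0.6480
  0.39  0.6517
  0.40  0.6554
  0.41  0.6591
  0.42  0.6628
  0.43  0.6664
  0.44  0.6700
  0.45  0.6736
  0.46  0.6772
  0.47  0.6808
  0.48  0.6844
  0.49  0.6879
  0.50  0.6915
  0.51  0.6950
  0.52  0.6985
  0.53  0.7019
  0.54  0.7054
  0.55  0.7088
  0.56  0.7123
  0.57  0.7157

-0.3300

σ√T = 0.27·√1 = 0.2700
d₁ = [ln(355/345) + (0.053 + 0.27²/2)·1] / 0.2700 = [0.0286 + 0.0895] / 0.2700 = 0.4371 ⇒ 0.44
N(d₁) = N(0.44) = 0.6700
Δ_put = N(d₁) − 1 = 0.6700 − 1 = -0.3300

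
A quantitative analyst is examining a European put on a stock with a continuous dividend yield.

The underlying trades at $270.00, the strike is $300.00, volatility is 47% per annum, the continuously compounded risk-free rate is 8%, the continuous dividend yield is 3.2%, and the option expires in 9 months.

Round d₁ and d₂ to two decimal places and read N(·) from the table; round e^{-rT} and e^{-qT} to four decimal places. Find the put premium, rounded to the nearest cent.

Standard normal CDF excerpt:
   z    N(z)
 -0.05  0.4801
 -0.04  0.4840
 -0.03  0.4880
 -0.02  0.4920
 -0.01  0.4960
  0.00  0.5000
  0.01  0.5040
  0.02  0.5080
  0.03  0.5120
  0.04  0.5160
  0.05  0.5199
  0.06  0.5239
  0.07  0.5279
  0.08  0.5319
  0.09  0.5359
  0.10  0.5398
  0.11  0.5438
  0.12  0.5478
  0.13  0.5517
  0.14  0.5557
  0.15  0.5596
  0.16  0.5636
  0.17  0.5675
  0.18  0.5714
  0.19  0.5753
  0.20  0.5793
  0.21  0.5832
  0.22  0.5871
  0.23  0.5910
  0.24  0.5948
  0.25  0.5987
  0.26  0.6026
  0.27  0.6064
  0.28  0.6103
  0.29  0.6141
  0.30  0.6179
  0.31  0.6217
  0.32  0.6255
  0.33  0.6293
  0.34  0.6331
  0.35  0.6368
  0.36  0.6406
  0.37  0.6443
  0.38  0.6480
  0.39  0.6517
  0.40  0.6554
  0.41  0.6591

σ√T = 0.47 × 0.8660 = 0.4070
d₁ = [ln(270/300) + (0.08 − 0.032 + 0.47²/2)·0.75] / 0.4070 = [-0.1054 + 0.1188] / 0.4070 = 0.0331 which rounds to 0.03
d₂ = d₁ − σ√T = 0.0331 − 0.4070 = -0.3739 which rounds to -0.37
e^(−qT) = e^(−0.032·0.75) = 0.9763;  e^(−rT) = e^(−0.08·0.75) = 0.9418
P = 300·0.9418·N(0.37) − 270·0.9763·N(-0.03) = 300·0.9418·0.6443 − 270·0.9763·0.4880 = 182.0405 − 128.6373 = 53.4032

$53.40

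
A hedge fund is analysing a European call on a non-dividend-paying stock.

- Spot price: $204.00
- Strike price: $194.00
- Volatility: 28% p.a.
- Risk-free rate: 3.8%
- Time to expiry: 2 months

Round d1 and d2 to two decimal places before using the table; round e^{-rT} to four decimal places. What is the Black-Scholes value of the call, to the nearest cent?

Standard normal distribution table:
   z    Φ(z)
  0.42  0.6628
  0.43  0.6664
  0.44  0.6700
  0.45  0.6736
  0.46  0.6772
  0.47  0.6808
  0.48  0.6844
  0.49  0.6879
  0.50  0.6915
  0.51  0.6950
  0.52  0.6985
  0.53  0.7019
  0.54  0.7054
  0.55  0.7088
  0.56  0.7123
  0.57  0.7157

$15.43

σ√T = 0.28 × 0.4082 = 0.1143
ln(S/K) + (r + σ²/2)T = ln(204/194) + (0.038 + 0.28²/2)·0.1667 = 0.0503 + 0.0129 = 0.0631
d₁ = 0.0631 / 0.1143 = 0.5523 → 0.55
d₂ = d₁ − σ√T = 0.5523 − 0.1143 = 0.4379 → 0.44
exp(−rT) = exp(−0.038·0.1667) = 0.9937
N(d₁) = N(0.55) = 0.7088;  N(d₂) = N(0.44) = 0.6700
C = 204·0.7088 − 194·0.9937·0.6700 = 144.5952 − 129.1611 = 15.4341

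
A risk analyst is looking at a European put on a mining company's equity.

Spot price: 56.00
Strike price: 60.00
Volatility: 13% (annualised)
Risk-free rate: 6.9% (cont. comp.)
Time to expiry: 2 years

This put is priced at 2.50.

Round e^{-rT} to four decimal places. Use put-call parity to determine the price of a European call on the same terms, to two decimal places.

6.23

exp(−rT) = exp(−0.069·2) = 0.8711
Put-call parity: C − P = S − K·e^(−rT) = 56 − 60·0.8711 = 56 − 52.2660 = 3.7340
C = P + (C − P) = 2.50 + (3.7340) = 6.2340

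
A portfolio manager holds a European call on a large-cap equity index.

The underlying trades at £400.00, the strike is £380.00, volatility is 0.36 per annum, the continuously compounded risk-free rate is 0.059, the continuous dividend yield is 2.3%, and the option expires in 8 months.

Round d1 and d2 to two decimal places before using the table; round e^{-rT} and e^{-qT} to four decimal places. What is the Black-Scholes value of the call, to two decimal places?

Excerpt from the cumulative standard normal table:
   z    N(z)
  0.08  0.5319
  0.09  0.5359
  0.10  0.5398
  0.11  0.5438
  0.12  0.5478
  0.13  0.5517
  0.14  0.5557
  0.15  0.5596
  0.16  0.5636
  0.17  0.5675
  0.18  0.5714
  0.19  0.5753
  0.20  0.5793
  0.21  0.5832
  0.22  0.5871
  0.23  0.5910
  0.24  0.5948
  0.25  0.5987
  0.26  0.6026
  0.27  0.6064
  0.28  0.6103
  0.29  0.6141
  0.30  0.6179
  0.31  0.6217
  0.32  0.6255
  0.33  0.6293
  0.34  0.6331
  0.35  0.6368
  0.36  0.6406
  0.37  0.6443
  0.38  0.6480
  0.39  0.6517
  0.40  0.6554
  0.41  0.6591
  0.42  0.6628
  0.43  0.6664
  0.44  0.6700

σ√T = 0.36·√0.6667 = 0.2939
d₁ = [ln(400/380) + (0.059 − 0.023 + 0.36²/2)·0.6667] / 0.2939 = [0.0513 + 0.0672] / 0.2939 = 0.4031 ⇒ 0.40
d₂ = d₁ − σ√T = 0.4031 − 0.2939 = 0.1092 ⇒ 0.11
exp(−qT) = exp(−0.023·0.6667) = 0.9848;  exp(−rT) = exp(−0.059·0.6667) = 0.9614
N(d₁) = N(0.40) = 0.6554;  N(d₂) = N(0.11) = 0.5438
C = 400·0.9848·0.6554 − 380·0.9614·0.5438 = 258.1752 − 198.6675 = 59.5076

£59.51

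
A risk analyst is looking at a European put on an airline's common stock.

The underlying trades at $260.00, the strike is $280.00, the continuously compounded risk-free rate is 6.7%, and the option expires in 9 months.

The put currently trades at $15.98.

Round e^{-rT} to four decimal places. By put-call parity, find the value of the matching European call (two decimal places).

exp(−rT) = exp(−0.067·0.75) = 0.9510
Put-call parity: C − P = S − K·e^(−rT) = 260 − 280·0.9510 = 260 − 266.2800 = -6.2800
C = P + (C − P) = 15.98 + (-6.2800) = 9.7000

$9.70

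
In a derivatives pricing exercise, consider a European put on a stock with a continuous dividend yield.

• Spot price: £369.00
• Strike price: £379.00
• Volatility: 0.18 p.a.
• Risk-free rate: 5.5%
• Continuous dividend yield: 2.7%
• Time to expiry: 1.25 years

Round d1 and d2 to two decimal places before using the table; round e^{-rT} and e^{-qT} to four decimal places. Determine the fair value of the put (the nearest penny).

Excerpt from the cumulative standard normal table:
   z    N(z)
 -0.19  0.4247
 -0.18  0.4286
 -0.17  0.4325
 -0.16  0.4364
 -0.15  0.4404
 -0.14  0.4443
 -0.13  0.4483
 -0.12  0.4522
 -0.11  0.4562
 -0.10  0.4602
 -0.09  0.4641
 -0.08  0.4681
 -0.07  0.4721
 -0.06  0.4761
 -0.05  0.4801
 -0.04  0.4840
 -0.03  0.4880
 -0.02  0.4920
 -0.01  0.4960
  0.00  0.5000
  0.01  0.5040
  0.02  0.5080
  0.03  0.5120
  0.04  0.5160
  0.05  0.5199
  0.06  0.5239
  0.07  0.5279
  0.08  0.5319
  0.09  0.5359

£26.87

σ√T = 0.18 × 1.1180 = 0.2012
d₁ = [ln(369/379) + (0.055 − 0.027 + 0.18²/2)·1.25] / 0.2012 = [-0.0267 + 0.0553] / 0.2012 = 0.1417 ≈ 0.14
d₂ = d₁ − σ√T = 0.1417 − 0.2012 = -0.0596 ≈ -0.06
exp(−qT) = exp(−0.027·1.25) = 0.9668;  exp(−rT) = exp(−0.055·1.25) = 0.9336
N(−d₂) = N(0.06) = 0.5239;  N(−d₁) = N(-0.14) = 0.4443
P = 379·0.9336·0.5239 − 369·0.9668·0.4443 = 185.3738 − 158.5037 = 26.8702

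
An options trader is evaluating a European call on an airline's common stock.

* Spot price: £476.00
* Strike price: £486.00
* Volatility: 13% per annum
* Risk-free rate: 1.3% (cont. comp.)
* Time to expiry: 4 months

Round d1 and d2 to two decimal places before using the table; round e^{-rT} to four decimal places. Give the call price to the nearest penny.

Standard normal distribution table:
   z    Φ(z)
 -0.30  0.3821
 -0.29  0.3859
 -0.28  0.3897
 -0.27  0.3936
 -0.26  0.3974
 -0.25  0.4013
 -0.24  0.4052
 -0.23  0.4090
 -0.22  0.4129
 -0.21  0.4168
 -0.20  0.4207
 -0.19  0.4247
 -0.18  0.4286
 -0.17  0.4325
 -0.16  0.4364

T = 0.3333;  σ√T = 0.0751
d₁ = [ln(476/486) + (0.013 + 0.13²/2)·0.3333] / 0.0751 = [-0.0208 + 0.0072] / 0.0751 = -0.1817 → -0.18
d₂ = d₁ − σ√T = -0.1817 − 0.0751 = -0.2568 → -0.26
exp(−rT) = exp(−0.013·0.3333) = 0.9957
N(d₁) = N(-0.18) = 0.4286;  N(d₂) = N(-0.26) = 0.3974
C = 476·0.4286 − 486·0.9957·0.3974 = 204.0136 − 192.3059 = 11.7077

£11.71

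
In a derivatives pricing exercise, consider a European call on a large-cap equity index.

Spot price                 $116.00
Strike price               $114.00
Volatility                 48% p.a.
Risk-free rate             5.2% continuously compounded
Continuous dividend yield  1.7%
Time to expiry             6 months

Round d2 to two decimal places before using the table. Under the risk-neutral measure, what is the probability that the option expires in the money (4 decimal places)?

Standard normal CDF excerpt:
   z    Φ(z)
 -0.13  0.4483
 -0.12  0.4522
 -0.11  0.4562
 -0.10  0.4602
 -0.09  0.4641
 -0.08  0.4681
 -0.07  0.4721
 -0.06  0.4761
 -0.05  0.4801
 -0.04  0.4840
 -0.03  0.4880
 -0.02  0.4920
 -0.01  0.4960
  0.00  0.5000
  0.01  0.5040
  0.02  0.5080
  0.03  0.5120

T = 0.5;  σ√T = 0.3394
d₁ = [ln(116/114) + (0.052 − 0.017 + ½·0.48²)·0.5] / (σ√T) = (0.0174 + 0.0751) / 0.3394 = 0.2725 → 0.27
d₂ = 0.2725 − 0.3394 = -0.0669 → -0.07
Pr(exercise) under Q = N(d₂) = 0.4721

0.4721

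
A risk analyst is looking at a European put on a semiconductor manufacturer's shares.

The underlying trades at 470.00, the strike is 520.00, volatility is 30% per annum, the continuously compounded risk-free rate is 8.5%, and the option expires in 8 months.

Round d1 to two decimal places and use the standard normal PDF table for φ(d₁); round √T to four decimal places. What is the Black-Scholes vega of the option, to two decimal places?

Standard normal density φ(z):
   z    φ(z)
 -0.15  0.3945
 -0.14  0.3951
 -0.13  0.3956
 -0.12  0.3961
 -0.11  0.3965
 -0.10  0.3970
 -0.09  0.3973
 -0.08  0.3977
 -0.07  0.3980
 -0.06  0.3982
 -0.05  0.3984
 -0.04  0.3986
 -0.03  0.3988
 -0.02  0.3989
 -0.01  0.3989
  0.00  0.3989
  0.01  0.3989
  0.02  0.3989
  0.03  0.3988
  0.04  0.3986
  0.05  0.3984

152.81

σ√T = 0.3·√0.6667 = 0.2449
ln(S/K) + (r + σ²/2)T = ln(470/520) + (0.085 + 0.3²/2)·0.6667 = -0.1011 + 0.0867 = -0.0144
d₁ = -0.0144 / 0.2449 = -0.0589 which rounds to -0.06
√T = √0.6667 = 0.8165
φ(d₁) = φ(-0.06) = 0.3982
vega = S·φ(d₁)·√T = 470·0.3982·0.8165 = 152.8112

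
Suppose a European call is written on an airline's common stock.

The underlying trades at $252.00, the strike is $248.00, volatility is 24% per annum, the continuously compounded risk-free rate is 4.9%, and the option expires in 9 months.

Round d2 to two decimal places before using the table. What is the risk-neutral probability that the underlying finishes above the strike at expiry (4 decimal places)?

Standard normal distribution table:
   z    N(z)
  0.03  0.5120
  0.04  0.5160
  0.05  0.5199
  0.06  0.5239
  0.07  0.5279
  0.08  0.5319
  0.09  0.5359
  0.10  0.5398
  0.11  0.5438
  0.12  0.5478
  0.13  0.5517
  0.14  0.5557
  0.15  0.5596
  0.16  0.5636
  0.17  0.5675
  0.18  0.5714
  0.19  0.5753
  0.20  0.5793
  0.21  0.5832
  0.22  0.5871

0.5596

σ√T = 0.24·√0.75 = 0.2078
d₁ = [ln(252/248) + (0.049 + 0.24²/2)·0.75] / 0.2078 = [0.0160 + 0.0584] / 0.2078 = 0.3577 ≈ 0.36
d₂ = d₁ − σ√T = 0.3577 − 0.2078 = 0.1499 ≈ 0.15
Pr(exercise) under Q = N(d₂) = 0.5596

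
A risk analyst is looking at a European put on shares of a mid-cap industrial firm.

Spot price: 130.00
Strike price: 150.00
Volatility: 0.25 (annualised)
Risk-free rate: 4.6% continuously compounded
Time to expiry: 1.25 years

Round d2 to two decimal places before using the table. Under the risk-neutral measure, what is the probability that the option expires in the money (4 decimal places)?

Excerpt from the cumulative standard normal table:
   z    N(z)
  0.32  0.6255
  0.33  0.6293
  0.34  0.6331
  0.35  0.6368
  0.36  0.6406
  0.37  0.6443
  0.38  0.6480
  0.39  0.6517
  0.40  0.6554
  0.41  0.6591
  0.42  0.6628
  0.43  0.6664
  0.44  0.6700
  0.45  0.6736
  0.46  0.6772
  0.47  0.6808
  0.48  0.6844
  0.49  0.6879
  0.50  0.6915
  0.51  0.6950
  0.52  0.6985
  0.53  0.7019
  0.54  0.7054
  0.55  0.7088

0.6736

σ√T = 0.25·√1.25 = 0.2795
d₁ = [ln(130/150) + (0.046 + 0.25²/2)·1.25] / 0.2795 = [-0.1431 + 0.0966] / 0.2795 = -0.1665 ≈ -0.17
d₂ = d₁ − σ√T = -0.1665 − 0.2795 = -0.4460 ≈ -0.45
Risk-neutral Pr[S_T < K] = N(−d₂) = N(0.45) = 0.6736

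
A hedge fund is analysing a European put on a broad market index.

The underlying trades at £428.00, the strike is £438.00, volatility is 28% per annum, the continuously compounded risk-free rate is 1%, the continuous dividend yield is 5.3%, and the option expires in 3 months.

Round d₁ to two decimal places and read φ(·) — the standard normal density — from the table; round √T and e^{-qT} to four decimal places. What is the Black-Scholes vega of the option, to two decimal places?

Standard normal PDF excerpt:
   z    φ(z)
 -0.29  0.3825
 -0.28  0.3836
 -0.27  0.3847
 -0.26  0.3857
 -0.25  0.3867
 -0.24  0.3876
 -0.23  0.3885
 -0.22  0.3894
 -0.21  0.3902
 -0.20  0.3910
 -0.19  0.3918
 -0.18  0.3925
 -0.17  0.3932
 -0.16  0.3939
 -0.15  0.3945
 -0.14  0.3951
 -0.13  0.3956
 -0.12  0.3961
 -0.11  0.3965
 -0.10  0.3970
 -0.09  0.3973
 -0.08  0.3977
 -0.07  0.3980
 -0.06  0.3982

83.03

T = 0.25;  σ√T = 0.1400
ln(S/K) + (r − q + σ²/2)T = ln(428/438) + (0.01 − 0.053 + 0.28²/2)·0.25 = -0.0231 − 0.0009 = -0.0240
d₁ = -0.0240 / 0.1400 = -0.1718 ⇒ -0.17
√T = √0.25 = 0.5000
φ(d₁) = φ(-0.17) = 0.3932
exp(−qT) = exp(−0.053·0.25) = 0.9868
vega = S·exp(−qT)·φ(d₁)·√T = 428·0.9868·0.3932·0.5000 = 83.0341
(Call and put vega coincide under Black-Scholes.)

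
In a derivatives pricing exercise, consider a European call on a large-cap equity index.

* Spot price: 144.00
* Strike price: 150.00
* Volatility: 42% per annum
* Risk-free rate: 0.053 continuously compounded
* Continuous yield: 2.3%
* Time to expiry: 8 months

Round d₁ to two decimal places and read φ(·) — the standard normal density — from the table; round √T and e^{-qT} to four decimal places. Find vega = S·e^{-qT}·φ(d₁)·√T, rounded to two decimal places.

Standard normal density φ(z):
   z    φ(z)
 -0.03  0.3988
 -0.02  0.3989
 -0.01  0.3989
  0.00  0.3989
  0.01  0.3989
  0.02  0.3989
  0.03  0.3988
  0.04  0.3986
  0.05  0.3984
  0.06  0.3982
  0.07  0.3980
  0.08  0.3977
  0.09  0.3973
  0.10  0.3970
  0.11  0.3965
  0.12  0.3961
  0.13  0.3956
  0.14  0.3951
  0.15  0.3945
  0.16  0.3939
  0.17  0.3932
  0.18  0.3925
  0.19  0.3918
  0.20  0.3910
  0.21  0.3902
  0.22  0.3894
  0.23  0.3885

45.91

T = 0.6667;  σ√T = 0.3429
d₁ = [ln(144/150) + (0.053 − 0.023 + ½·0.42²)·0.6667] / (σ√T) = (-0.0408 + 0.0788) / 0.3429 = 0.1107 → 0.11
√T = √0.6667 = 0.8165
φ(d₁) = φ(0.11) = 0.3965
exp(−qT) = exp(−0.023·0.6667) = 0.9848
vega = S·exp(−qT)·φ(d₁)·√T = 144·0.9848·0.3965·0.8165 = 45.9103
(Call and put vega coincide under Black-Scholes.)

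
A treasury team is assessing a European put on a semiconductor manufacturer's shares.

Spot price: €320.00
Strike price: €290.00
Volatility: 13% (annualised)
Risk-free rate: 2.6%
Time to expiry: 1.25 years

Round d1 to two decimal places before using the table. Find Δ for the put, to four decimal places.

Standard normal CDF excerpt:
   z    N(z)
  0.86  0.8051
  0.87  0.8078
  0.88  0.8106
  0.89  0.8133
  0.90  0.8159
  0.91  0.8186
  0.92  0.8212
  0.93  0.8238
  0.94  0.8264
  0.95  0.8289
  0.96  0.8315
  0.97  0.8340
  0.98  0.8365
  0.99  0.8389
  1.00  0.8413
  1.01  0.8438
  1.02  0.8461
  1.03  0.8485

σ√T = 0.13 × 1.1180 = 0.1453
d₁ = [ln(320/290) + (0.026 + ½·0.13²)·1.25] / (σ√T) = (0.0984 + 0.0431) / 0.1453 = 0.9736 → 0.97
N(d₁) = N(0.97) = 0.8340
Δ_put = N(d₁) − 1 = 0.8340 − 1 = -0.1660

-0.1660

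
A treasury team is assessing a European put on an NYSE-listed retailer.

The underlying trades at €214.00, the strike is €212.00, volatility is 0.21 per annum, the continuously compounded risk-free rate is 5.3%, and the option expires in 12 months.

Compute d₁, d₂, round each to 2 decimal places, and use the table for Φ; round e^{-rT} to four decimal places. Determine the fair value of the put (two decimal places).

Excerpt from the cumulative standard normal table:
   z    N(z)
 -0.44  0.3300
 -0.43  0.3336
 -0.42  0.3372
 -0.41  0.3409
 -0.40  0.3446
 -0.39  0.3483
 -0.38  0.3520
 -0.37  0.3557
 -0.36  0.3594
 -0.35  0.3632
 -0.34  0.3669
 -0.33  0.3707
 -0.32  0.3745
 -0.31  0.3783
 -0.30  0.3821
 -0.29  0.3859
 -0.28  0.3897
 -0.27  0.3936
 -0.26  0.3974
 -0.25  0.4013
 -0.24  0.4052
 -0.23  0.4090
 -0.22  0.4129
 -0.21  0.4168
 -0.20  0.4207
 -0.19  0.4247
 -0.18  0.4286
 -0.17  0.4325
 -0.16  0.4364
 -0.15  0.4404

T = 1;  σ√T = 0.2100
d₁ = [ln(214/212) + (0.053 + ½·0.21²)·1] / (σ√T) = (0.0094 + 0.0750) / 0.2100 = 0.4021 which rounds to 0.40
d₂ = 0.4021 − 0.2100 = 0.1921 which rounds to 0.19
exp(−rT) = exp(−0.053·1) = 0.9484
P = 212·0.9484·N(-0.19) − 214·N(-0.40) = 212·0.9484·0.4247 − 214·0.3446 = 85.3905 − 73.7444 = 11.6461

€11.65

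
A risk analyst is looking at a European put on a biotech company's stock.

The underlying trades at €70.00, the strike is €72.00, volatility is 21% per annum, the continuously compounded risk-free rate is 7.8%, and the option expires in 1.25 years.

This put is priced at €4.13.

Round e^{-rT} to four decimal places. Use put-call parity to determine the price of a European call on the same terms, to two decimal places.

exp(−rT) = exp(−0.078·1.25) = 0.9071
Put-call parity: C − P = S − K·e^(−rT) = 70 − 72·0.9071 = 70 − 65.3112 = 4.6888
C = P + (C − P) = 4.13 + (4.6888) = 8.8188

€8.82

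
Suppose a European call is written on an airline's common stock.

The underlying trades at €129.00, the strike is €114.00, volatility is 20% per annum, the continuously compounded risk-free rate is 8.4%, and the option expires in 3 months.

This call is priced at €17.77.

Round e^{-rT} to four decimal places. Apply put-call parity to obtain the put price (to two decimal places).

exp(−rT) = exp(−0.084·0.25) = 0.9792
Put-call parity: C − P = S − K·e^(−rT) = 129 − 114·0.9792 = 129 − 111.6288 = 17.3712
P = C − (C − P) = 17.77 − (17.3712) = 0.3988

€0.40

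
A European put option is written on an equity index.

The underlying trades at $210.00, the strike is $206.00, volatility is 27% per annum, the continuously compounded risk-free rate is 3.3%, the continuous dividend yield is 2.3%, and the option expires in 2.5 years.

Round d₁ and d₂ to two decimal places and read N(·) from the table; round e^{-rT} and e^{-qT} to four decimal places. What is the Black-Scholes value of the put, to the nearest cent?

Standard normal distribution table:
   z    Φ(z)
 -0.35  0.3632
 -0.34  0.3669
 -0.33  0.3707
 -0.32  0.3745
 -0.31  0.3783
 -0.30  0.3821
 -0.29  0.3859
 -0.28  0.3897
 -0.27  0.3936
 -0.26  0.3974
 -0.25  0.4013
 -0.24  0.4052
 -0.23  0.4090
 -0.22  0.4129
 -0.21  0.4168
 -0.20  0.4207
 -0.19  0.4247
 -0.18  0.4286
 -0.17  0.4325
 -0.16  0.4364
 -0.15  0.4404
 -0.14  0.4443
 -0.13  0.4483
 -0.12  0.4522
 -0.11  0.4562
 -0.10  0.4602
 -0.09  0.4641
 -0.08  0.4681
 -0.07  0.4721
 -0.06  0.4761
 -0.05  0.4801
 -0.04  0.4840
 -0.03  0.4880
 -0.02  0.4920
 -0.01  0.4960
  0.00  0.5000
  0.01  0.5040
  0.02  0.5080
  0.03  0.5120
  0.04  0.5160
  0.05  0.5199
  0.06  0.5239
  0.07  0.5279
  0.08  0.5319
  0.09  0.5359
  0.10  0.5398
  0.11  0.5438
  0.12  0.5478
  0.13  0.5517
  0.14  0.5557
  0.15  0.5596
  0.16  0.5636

$28.90

σ√T = 0.27·√2.5 = 0.4269
ln(S/K) + (r − q + σ²/2)T = ln(210/206) + (0.033 − 0.023 + 0.27²/2)·2.5 = 0.0192 + 0.1161 = 0.1354
d₁ = 0.1354 / 0.4269 = 0.3171 ⇒ 0.32
d₂ = d₁ − σ√T = 0.3171 − 0.4269 = -0.1098 ⇒ -0.11
e^(−qT) = e^(−0.023·2.5) = 0.9441;  e^(−rT) = e^(−0.033·2.5) = 0.9208
N(−d₂) = N(0.11) = 0.5438;  N(−d₁) = N(-0.32) = 0.3745
P = 206·0.9208·0.5438 − 210·0.9441·0.3745 = 103.1506 − 74.2487 = 28.9018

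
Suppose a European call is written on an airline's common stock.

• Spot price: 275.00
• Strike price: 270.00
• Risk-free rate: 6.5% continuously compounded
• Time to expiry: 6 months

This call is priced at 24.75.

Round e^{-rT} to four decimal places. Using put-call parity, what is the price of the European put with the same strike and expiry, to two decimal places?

e^(−rT) = e^(−0.065·0.5) = 0.9680
Put-call parity: C − P = S − K·e^(−rT) = 275 − 270·0.9680 = 275 − 261.3600 = 13.6400
P = C − (C − P) = 24.75 − (13.6400) = 11.1100

11.11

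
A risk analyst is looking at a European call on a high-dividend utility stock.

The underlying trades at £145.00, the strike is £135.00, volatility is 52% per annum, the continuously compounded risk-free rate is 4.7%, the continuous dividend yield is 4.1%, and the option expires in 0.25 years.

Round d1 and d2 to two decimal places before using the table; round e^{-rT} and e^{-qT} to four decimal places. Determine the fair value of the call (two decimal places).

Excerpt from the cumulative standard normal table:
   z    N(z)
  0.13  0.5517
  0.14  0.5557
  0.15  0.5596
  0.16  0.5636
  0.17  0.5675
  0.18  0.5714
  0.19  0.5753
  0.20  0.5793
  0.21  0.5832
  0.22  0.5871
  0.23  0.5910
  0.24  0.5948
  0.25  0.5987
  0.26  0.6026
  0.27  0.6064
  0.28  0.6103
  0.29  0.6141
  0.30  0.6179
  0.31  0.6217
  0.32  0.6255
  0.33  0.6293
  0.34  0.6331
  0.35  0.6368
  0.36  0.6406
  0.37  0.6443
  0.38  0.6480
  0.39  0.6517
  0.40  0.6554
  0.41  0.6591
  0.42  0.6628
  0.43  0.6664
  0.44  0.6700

£19.93

T = 0.25;  σ√T = 0.2600
d₁ = [ln(145/135) + (0.047 − 0.041 + 0.52²/2)·0.25] / 0.2600 = [0.0715 + 0.0353] / 0.2600 = 0.4106 → 0.41
d₂ = d₁ − σ√T = 0.4106 − 0.2600 = 0.1506 → 0.15
e^(−qT) = e^(−0.041·0.25) = 0.9898;  e^(−rT) = e^(−0.047·0.25) = 0.9883
N(d₁) = N(0.41) = 0.6591;  N(d₂) = N(0.15) = 0.5596
C = 145·0.9898·0.6591 − 135·0.9883·0.5596 = 94.5947 − 74.6621 = 19.9326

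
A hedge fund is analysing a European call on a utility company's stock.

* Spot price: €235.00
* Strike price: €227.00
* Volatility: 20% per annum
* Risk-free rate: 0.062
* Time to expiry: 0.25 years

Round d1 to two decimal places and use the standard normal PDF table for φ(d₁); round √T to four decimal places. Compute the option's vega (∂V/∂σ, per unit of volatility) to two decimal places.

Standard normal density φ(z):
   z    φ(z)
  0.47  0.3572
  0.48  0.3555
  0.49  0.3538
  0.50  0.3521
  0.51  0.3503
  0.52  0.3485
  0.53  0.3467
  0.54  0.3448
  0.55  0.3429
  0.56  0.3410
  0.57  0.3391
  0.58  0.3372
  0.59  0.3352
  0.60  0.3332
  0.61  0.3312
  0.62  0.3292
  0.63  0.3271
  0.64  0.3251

40.29

T = 0.25;  σ√T = 0.1000
d₁ = [ln(235/227) + (0.062 + ½·0.2²)·0.25] / (σ√T) = (0.0346 + 0.0205) / 0.1000 = 0.5514 ⇒ 0.55
√T = √0.25 = 0.5000
φ(d₁) = φ(0.55) = 0.3429
vega = S·φ(d₁)·√T = 235·0.3429·0.5000 = 40.2907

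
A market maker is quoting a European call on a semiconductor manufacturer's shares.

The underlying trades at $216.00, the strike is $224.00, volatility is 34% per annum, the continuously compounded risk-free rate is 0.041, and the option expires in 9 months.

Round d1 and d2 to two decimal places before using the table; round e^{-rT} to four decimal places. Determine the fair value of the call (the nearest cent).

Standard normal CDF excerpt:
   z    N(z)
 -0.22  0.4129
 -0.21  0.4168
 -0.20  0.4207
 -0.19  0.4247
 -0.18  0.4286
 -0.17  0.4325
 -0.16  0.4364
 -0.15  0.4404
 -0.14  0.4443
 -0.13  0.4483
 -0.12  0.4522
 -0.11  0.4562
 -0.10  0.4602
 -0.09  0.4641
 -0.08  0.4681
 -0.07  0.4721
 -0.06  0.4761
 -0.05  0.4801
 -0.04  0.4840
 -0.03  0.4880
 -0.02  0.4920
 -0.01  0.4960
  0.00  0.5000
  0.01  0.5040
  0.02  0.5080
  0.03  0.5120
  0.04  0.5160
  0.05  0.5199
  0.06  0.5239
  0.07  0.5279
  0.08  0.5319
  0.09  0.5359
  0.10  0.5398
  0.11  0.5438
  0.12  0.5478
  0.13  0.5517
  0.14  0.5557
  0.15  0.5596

T = 0.75;  σ√T = 0.2944
ln(S/K) + (r + σ²/2)T = ln(216/224) + (0.041 + 0.34²/2)·0.75 = -0.0364 + 0.0741 = 0.0377
d₁ = 0.0377 / 0.2944 = 0.1281 ⇒ 0.13
d₂ = d₁ − σ√T = 0.1281 − 0.2944 = -0.1663 ⇒ -0.17
e^(−rT) = e^(−0.041·0.75) = 0.9697
C = 216·N(0.13) − 224·0.9697·N(-0.17) = 216·0.5517 − 224·0.9697·0.4325 = 119.1672 − 93.9445 = 25.2227

$25.22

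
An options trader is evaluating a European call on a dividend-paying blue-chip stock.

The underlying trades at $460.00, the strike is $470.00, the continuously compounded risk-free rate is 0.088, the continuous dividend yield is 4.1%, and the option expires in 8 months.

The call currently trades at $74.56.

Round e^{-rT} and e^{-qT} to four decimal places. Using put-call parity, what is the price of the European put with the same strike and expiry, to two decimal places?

exp(−qT) = exp(−0.041·0.6667) = 0.9730;  exp(−rT) = exp(−0.088·0.6667) = 0.9430
Put-call parity: C − P = S·e^(−qT) − K·e^(−rT) = 460·0.9730 − 470·0.9430 = 447.5800 − 443.2100 = 4.3700
P = C − (C − P) = 74.56 − (4.3700) = 70.1900

$70.19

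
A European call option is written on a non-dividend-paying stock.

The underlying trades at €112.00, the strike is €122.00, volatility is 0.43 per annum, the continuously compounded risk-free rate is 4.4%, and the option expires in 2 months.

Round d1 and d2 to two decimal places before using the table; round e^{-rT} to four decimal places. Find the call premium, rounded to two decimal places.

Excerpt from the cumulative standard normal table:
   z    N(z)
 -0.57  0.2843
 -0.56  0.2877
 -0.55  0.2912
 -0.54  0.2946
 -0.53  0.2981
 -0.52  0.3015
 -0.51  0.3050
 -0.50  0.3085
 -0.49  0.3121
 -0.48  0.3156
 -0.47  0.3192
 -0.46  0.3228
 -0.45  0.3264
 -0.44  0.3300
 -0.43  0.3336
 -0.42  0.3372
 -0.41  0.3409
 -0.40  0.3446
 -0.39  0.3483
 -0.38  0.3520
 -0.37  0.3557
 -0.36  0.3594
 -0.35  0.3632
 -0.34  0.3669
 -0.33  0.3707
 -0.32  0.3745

σ√T = 0.43 × 0.4082 = 0.1755
ln(S/K) + (r + σ²/2)T = ln(112/122) + (0.044 + 0.43²/2)·0.1667 = -0.0855 + 0.0227 = -0.0628
d₁ = -0.0628 / 0.1755 = -0.3576 ≈ -0.36
d₂ = d₁ − σ√T = -0.3576 − 0.1755 = -0.5332 ≈ -0.53
exp(−rT) = exp(−0.044·0.1667) = 0.9927
C = 112·N(-0.36) − 122·0.9927·N(-0.53) = 112·0.3594 − 122·0.9927·0.2981 = 40.2528 − 36.1027 = 4.1501

€4.15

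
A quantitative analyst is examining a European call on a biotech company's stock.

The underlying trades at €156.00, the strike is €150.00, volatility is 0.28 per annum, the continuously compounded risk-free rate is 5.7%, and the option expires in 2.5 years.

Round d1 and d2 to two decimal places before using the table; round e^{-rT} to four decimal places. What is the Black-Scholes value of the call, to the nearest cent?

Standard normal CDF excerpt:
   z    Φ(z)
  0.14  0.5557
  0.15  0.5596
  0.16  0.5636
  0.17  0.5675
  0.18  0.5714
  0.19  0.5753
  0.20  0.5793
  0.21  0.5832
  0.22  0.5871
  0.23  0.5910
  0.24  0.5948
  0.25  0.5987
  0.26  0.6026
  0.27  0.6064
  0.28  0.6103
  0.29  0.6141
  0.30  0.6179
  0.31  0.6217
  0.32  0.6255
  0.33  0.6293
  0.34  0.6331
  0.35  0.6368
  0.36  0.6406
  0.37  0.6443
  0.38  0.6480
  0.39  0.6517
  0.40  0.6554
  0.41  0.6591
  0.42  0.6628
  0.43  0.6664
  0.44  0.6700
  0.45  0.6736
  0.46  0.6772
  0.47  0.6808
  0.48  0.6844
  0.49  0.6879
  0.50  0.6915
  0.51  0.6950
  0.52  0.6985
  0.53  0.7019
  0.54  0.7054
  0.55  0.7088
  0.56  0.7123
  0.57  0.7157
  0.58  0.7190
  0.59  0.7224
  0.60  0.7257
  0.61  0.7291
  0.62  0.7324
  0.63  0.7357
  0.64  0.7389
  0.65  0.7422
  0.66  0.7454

T = 2.5;  σ√T = 0.4427
d₁ = [ln(156/150) + (0.057 + 0.28²/2)·2.5] / 0.4427 = [0.0392 + 0.2405] / 0.4427 = 0.6318 → 0.63
d₂ = d₁ − σ√T = 0.6318 − 0.4427 = 0.1891 → 0.19
e^(−rT) = e^(−0.057·2.5) = 0.8672
N(d₁) = N(0.63) = 0.7357;  N(d₂) = N(0.19) = 0.5753
C = 156·0.7357 − 150·0.8672·0.5753 = 114.7692 − 74.8350 = 39.9342

€39.93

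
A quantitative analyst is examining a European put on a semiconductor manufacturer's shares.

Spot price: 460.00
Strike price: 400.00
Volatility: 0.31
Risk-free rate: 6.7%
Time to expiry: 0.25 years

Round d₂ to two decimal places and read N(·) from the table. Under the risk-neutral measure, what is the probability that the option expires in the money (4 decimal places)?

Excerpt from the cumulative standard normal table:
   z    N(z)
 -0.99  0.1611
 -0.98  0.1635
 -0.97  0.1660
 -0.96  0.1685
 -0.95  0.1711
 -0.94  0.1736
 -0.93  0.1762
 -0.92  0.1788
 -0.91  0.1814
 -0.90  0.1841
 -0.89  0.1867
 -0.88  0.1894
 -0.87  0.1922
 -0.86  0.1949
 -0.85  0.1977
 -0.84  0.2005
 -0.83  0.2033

0.1762

σ√T = 0.31·√0.25 = 0.1550
d₁ = [ln(460/400) + (0.067 + 0.31²/2)·0.25] / 0.1550 = [0.1398 + 0.0288] / 0.1550 = 1.0873 ⇒ 1.09
d₂ = d₁ − σ√T = 1.0873 − 0.1550 = 0.9323 ⇒ 0.93
Pr(exercise) under Q = N(−d₂) = N(-0.93) = 0.1762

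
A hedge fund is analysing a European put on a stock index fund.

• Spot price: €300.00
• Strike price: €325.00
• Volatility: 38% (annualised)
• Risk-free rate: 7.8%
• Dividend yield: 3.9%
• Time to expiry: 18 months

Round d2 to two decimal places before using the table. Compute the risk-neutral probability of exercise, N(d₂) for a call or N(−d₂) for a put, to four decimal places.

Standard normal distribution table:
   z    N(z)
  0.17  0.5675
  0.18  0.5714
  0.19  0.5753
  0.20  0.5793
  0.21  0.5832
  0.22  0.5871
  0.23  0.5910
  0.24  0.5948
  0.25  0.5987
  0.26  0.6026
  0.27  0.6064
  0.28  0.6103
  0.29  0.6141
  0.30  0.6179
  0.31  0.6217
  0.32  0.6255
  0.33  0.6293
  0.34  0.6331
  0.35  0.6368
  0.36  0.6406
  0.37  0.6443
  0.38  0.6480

T = 1.5;  σ√T = 0.4654
d₁ = [ln(300/325) + (0.078 − 0.039 + ½·0.38²)·1.5] / (σ√T) = (-0.0800 + 0.1668) / 0.4654 = 0.1864 which rounds to 0.19
d₂ = 0.1864 − 0.4654 = -0.2790 which rounds to -0.28
Pr(exercise) under Q = N(−d₂) = N(0.28) = 0.6103

0.6103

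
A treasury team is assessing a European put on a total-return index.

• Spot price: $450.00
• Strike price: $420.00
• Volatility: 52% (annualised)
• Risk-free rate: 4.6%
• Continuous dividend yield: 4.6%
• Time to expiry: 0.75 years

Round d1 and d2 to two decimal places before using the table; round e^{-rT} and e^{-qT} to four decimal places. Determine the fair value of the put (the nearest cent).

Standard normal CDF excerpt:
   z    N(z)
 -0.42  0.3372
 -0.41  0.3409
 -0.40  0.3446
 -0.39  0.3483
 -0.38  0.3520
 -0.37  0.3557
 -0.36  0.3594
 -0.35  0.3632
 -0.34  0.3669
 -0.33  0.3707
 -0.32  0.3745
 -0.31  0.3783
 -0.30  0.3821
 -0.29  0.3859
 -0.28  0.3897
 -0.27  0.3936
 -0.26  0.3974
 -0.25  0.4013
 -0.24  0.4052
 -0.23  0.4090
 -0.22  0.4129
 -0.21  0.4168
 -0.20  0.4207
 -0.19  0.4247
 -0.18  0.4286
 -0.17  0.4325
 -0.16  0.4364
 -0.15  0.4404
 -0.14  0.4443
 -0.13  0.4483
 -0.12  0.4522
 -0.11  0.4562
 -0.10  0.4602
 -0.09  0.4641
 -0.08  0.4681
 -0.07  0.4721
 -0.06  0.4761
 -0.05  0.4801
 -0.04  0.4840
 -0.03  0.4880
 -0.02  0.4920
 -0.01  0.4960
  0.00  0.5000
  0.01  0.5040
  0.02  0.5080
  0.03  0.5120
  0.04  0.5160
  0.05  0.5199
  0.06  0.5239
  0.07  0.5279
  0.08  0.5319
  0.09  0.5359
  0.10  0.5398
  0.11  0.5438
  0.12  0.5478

$61.17

T = 0.75;  σ√T = 0.4503
d₁ = [ln(450/420) + (0.046 − 0.046 + ½·0.52²)·0.75] / (σ√T) = (0.0690 + 0.1014) / 0.4503 = 0.3784 which rounds to 0.38
d₂ = 0.3784 − 0.4503 = -0.0720 which rounds to -0.07
e^(−qT) = e^(−0.046·0.75) = 0.9661;  e^(−rT) = e^(−0.046·0.75) = 0.9661
N(−d₂) = N(0.07) = 0.5279;  N(−d₁) = N(-0.38) = 0.3520
P = 420·0.9661·0.5279 − 450·0.9661·0.3520 = 214.2018 − 153.0302 = 61.1715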